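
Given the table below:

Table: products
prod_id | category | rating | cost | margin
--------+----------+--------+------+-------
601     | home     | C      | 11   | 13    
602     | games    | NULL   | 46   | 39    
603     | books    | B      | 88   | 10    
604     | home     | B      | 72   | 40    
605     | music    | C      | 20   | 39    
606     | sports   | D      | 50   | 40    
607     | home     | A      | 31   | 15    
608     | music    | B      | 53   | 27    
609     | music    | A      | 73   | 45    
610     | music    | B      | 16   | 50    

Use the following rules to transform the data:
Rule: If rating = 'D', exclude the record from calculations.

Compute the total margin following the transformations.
278

Step 1: Identify records where rating = 'D'
Step 2: The excluded records sum to 40
Step 3: Original total margin = 318
Step 4: Remaining total = 318 - 40 = 278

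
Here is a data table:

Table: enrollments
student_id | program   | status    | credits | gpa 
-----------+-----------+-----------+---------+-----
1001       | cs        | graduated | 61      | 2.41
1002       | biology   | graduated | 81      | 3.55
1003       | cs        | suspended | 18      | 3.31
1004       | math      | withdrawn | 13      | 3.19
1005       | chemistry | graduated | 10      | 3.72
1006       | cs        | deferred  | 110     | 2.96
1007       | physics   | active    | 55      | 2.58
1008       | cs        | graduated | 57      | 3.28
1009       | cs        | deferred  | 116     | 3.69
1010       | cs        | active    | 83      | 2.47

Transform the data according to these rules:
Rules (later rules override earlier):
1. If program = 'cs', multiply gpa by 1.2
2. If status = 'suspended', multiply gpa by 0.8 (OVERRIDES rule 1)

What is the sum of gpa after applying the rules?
33.46

Step 1: Rule 2 takes priority for records with status = 'suspended'
  - 1 records: 3.31 × 0.8 = 2.65
Step 2: Rule 1 applies to remaining records with program = 'cs'
  - 5 records: 14.81 × 1.2 = 17.77
Step 3: Other records unchanged: 13.04
Step 4: Final sum = 2.65 + 17.77 + 13.04 = 33.46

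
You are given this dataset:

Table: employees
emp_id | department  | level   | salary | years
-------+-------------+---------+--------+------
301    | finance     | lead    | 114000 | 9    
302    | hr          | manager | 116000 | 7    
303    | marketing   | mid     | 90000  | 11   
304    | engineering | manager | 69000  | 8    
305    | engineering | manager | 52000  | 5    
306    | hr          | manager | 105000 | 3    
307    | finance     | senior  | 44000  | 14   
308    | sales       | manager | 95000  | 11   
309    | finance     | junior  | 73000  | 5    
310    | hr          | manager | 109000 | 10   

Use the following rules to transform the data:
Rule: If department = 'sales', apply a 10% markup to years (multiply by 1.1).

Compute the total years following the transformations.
84.1

Step 1: Records with department = 'sales' have total years = 11
Step 2: Apply multiplier: 11 × 1.1 = 12.1
Step 3: Other records total: 72
Step 4: Final sum = 12.1 + 72 = 84.1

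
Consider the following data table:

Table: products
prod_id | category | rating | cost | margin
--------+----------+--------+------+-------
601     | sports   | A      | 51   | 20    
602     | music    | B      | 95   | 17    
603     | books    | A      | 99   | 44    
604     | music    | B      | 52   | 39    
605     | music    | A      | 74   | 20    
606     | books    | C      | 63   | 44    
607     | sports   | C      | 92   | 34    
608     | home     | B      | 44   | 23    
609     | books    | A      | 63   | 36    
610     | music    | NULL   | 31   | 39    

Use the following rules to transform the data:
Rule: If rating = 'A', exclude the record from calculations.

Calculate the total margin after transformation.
196

Step 1: Identify records where rating = 'A'
Step 2: The excluded records sum to 120
Step 3: Original total margin = 316
Step 4: Remaining total = 316 - 120 = 196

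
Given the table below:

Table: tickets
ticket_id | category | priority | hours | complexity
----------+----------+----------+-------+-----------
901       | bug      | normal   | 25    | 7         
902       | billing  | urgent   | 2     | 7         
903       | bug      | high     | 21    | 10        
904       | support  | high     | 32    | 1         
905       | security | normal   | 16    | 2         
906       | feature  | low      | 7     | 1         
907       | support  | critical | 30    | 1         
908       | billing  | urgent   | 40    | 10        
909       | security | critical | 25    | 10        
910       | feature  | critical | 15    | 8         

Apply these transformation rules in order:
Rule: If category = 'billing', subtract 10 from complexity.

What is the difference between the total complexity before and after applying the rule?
20

Step 1: Original sum of complexity = 57
Step 2: 2 records have category = 'billing'
Step 3: Each affected record changes by -10
Step 4: Total change = 2 × -10 = -20
Step 5: New sum = 57 + -20 = 37
Step 6: Difference = |37 - 57| = 20
        (Sum decreased by 20)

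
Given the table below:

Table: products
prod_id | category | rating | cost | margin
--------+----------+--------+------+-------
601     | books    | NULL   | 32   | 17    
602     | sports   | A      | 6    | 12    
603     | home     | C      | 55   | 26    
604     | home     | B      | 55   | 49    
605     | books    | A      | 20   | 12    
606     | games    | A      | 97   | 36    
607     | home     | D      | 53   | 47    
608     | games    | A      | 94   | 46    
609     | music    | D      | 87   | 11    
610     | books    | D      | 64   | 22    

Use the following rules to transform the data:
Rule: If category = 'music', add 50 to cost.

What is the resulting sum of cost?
613

Step 1: Count records where category = 'music': 1
Step 2: Total bonus added: 1 × 50 = 50
Step 3: Original sum of cost: 563
Step 4: Final sum = 563 + 50 = 613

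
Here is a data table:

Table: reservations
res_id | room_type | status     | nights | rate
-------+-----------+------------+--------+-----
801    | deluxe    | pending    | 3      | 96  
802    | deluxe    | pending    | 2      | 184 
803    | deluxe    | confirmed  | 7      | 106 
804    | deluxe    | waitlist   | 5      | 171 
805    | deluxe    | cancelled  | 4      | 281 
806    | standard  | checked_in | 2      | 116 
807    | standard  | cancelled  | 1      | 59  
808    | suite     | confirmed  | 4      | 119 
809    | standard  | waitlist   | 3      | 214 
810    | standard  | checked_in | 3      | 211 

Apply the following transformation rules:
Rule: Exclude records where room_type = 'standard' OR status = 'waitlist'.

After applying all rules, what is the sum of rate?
786

Step 1: Find records where room_type = 'standard' OR status = 'waitlist'
Step 2: 5 records match, summing to 771
Step 3: Original sum: 1557
Step 4: Remaining sum = 1557 - 771 = 786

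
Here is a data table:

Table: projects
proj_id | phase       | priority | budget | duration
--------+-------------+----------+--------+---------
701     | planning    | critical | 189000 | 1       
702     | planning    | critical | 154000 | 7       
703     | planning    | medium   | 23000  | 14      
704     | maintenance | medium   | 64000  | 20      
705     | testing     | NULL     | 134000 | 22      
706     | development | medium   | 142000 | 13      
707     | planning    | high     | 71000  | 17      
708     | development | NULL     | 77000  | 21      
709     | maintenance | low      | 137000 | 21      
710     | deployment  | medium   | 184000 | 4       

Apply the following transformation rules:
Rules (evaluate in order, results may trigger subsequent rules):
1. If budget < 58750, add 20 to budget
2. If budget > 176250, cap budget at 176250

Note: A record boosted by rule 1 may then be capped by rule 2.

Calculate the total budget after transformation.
1154520

Step 1: Apply rule 1 to records with budget < 58750
  - 1 records get bonus of 20
  - Of these, 0 records then exceed 176250 and get capped
Step 2: Apply rule 2 to records with budget > 176250
  - 2 records (original) are capped
Step 3: Calculate final sum = 1154520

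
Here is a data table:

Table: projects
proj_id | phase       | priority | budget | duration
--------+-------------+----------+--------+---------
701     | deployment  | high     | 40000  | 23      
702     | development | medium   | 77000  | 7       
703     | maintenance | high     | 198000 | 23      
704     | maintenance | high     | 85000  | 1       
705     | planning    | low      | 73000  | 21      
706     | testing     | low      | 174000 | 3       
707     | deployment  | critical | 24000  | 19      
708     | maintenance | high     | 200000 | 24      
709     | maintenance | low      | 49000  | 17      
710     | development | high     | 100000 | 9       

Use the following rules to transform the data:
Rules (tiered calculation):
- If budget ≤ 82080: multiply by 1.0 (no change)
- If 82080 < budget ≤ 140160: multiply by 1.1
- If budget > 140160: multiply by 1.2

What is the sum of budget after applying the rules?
1152900.0

Step 1: Tier 1 (budget ≤ 82080): 5 records, sum = 263000 × 1.0 = 263000.0
Step 2: Tier 2 (82080 < budget ≤ 140160): 2 records, sum = 185000 × 1.1 = 203500.0
Step 3: Tier 3 (budget > 140160): 3 records, sum = 572000 × 1.2 = 686400.0
Step 4: Final sum = 263000.0 + 203500.0 + 686400.0 = 1152900.0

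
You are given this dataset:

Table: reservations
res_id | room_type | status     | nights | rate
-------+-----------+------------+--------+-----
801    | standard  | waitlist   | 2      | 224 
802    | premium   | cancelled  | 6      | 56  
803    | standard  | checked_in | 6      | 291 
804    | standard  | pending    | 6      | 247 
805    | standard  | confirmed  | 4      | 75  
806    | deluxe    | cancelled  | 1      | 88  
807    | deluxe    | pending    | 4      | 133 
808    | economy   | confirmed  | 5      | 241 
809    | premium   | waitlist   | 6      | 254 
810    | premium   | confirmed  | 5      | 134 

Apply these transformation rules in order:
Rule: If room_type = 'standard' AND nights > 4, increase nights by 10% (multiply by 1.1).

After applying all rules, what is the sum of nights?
46.2

Step 1: Find records where room_type = 'standard' AND nights > 4
Step 2: 2 records match, summing to 12
Step 3: After multiplier: 12 × 1.1 = 13.2
Step 4: Unaffected records sum: 33
Step 5: Final sum = 13.2 + 33 = 46.2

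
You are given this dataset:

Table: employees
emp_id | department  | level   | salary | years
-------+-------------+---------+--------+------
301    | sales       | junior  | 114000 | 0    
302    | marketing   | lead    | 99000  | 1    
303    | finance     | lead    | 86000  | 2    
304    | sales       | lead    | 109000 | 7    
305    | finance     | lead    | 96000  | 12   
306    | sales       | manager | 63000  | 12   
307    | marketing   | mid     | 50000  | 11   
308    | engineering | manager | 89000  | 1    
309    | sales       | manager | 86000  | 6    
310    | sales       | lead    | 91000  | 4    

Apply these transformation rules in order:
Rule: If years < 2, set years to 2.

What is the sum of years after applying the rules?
60

Step 1: 3 records have years < 2
Step 2: These records originally summed to 2
Step 3: After setting to minimum: 3 × 2 = 6
Step 4: Unaffected records sum: 54
Step 5: Final sum = 6 + 54 = 60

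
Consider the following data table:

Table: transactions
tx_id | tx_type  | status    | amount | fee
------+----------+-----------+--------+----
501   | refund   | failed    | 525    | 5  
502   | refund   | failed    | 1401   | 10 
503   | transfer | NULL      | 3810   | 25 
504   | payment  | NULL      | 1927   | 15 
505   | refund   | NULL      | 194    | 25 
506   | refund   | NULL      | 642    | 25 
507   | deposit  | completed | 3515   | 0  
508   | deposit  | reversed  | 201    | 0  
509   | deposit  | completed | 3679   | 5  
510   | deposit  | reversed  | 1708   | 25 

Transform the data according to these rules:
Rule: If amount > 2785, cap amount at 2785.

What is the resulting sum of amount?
14953

Step 1: 3 records have amount > 2785
Step 2: These records originally summed to 11004
Step 3: After capping: 3 × 2785 = 8355
Step 4: Unaffected records sum: 6598
Step 5: Final sum = 8355 + 6598 = 14953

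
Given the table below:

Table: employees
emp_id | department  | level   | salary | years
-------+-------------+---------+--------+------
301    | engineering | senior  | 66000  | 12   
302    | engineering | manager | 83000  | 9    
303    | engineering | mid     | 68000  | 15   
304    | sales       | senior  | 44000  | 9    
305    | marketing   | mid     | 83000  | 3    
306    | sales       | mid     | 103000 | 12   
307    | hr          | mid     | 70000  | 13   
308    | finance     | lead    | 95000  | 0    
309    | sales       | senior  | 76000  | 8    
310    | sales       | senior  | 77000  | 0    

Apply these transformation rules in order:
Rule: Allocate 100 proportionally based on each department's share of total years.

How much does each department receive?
engineering: 44.44, finance: 0.0, hr: 16.05, marketing: 3.7, sales: 35.8

Step 1: Calculate total years = 81
Step 2: Calculate each department's proportion:
  engineering: 36/81 = 44.44% → 44.44
  finance: 0/81 = 0.00% → 0.0
  hr: 13/81 = 16.05% → 16.05
  marketing: 3/81 = 3.70% → 3.7
  sales: 29/81 = 35.80% → 35.8
Step 3: Verify: sum of allocations ≈ 100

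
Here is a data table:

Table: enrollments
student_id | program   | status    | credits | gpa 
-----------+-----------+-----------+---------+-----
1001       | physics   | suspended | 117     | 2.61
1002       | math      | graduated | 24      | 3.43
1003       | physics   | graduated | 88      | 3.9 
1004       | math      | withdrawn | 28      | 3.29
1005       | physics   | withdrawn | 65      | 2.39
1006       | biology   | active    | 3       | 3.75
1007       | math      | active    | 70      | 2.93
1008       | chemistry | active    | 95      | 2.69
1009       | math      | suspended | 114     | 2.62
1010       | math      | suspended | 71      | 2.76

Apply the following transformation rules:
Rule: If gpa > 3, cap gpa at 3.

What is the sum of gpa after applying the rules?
28.0

Step 1: 4 records have gpa > 3
Step 2: These records originally summed to 14.37
Step 3: After capping: 4 × 3 = 12
Step 4: Unaffected records sum: 16.0
Step 5: Final sum = 12 + 16.0 = 28.0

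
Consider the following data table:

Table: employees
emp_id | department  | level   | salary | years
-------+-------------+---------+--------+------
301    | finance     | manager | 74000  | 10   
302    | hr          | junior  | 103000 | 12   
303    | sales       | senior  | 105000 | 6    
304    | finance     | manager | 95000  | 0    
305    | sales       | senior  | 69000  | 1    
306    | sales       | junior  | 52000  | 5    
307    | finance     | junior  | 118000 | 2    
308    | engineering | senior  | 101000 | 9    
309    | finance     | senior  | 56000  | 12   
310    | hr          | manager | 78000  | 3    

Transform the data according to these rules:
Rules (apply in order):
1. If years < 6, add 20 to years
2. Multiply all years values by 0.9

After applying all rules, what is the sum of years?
144.0

Step 1: Apply Rule 1 - Add 20 to records with years < 6
  - 5 records affected: 11 + (5 × 20) = 111
  - Unaffected records: 49
  - Sum after Rule 1: 160
Step 2: Apply Rule 2 - Multiply all by 0.9
  - 160 × 0.9 = 144.0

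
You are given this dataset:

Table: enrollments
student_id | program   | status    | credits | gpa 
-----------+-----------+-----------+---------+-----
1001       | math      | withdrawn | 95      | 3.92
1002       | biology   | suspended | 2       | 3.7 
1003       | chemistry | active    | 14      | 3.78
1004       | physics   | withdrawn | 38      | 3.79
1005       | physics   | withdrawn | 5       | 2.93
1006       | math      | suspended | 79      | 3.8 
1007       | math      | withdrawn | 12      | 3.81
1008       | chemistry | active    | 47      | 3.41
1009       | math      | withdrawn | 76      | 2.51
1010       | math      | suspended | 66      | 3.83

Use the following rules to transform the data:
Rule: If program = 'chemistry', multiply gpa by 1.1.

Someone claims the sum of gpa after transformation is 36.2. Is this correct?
Yes, the result is correct.

Step 1: Calculate the correct sum after transformation
Step 2: Apply multiplier 1.1 to records where program = 'chemistry'
Step 3: Correct result = 36.2
Step 4: Claimed result = 36.2
Step 5: 36.2 = 36.2 ✓
Conclusion: The claimed result is correct.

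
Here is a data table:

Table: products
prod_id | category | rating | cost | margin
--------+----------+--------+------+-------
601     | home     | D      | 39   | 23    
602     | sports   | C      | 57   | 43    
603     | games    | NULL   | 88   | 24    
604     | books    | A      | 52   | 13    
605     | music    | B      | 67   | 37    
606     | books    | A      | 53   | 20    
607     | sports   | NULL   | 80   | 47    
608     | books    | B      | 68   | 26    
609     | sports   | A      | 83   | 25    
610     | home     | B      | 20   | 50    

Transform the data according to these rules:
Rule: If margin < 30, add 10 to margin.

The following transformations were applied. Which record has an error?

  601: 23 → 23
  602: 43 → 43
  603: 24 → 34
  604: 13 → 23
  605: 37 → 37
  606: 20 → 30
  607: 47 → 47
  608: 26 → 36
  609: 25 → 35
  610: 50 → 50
Record 601 has an error. The correct transformed value should be 33, not 23.

Step 1: Check each record against the rule
Step 2: Record 601 has margin = 23
Step 3: Since 23 < 30, the bonus should have been applied
Step 4: Correct value = 33, but claimed value = 23
Conclusion: Record 601 has the error.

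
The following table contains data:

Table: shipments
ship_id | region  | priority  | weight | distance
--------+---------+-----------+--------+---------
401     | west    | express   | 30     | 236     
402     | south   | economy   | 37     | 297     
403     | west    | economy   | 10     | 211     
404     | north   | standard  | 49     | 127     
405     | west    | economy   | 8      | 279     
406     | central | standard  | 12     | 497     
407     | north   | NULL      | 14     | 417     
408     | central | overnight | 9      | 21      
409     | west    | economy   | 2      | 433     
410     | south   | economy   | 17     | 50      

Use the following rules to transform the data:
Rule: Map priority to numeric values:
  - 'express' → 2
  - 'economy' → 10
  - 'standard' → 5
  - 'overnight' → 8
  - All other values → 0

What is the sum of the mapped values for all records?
70

Step 1: Apply mapping to each record
Step 2: Count by status:
  'express': 1 records × 2 = 2
  'economy': 5 records × 10 = 50
  'standard': 2 records × 5 = 10
  'overnight': 1 records × 8 = 8
Step 3: Sum all mapped values = 70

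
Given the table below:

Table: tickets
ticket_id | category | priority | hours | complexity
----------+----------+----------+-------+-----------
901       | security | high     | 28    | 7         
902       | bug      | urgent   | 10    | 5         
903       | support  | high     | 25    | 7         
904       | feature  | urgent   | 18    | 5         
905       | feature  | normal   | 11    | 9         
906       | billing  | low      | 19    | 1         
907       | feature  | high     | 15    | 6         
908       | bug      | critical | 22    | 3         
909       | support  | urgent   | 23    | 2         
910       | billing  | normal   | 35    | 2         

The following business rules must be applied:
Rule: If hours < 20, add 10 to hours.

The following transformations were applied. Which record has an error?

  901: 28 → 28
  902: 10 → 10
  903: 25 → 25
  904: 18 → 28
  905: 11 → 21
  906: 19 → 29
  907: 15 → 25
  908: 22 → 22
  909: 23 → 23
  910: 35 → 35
Record 902 has an error. The correct transformed value should be 20, not 10.

Step 1: Check each record against the rule
Step 2: Record 902 has hours = 10
Step 3: Since 10 < 20, the bonus should have been applied
Step 4: Correct value = 20, but claimed value = 10
Conclusion: Record 902 has the error.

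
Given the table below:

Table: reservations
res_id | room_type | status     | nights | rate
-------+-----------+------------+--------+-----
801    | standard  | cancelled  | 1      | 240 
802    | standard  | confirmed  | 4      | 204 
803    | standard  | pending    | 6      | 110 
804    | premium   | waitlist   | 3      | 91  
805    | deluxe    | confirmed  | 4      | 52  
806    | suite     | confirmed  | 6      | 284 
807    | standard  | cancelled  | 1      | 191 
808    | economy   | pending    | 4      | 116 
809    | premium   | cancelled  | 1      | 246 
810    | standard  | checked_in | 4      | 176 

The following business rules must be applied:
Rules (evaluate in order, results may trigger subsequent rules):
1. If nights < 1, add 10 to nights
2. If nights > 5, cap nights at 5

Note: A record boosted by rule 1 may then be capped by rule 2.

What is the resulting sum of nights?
32

Step 1: Apply rule 1 to records with nights < 1
  - 0 records get bonus of 10
  - Of these, 0 records then exceed 5 and get capped
Step 2: Apply rule 2 to records with nights > 5
  - 2 records (original) are capped
Step 3: Calculate final sum = 32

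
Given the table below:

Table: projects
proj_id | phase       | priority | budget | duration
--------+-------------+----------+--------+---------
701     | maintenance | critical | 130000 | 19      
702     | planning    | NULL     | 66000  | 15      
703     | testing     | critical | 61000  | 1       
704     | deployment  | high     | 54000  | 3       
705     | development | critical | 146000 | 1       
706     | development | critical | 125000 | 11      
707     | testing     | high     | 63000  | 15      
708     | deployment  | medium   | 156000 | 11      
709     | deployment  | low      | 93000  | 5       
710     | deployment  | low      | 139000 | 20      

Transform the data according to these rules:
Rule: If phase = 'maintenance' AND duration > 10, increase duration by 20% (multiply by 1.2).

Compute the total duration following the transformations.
104.8

Step 1: Find records where phase = 'maintenance' AND duration > 10
Step 2: 1 records match, summing to 19
Step 3: After multiplier: 19 × 1.2 = 22.8
Step 4: Unaffected records sum: 82
Step 5: Final sum = 22.8 + 82 = 104.8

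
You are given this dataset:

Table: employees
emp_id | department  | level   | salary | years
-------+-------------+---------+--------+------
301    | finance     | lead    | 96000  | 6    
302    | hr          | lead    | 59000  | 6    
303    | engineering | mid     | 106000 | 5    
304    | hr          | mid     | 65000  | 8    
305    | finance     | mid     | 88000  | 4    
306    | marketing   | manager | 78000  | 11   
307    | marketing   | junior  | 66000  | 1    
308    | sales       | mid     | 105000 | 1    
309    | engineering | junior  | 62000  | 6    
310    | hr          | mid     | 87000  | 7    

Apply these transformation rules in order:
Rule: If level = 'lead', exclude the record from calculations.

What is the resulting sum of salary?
657000

Step 1: Identify records where level = 'lead'
Step 2: The excluded records sum to 155000
Step 3: Original total salary = 812000
Step 4: Remaining total = 812000 - 155000 = 657000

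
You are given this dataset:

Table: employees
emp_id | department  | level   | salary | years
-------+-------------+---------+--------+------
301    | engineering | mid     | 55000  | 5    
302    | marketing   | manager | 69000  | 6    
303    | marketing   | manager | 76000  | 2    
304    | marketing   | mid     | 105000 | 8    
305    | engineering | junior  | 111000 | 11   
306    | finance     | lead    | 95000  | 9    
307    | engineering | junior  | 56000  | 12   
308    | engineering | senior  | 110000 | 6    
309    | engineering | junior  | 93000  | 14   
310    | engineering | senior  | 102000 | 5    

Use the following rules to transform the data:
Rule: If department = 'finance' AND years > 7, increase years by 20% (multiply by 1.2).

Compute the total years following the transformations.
79.8

Step 1: Find records where department = 'finance' AND years > 7
Step 2: 1 records match, summing to 9
Step 3: After multiplier: 9 × 1.2 = 10.8
Step 4: Unaffected records sum: 69
Step 5: Final sum = 10.8 + 69 = 79.8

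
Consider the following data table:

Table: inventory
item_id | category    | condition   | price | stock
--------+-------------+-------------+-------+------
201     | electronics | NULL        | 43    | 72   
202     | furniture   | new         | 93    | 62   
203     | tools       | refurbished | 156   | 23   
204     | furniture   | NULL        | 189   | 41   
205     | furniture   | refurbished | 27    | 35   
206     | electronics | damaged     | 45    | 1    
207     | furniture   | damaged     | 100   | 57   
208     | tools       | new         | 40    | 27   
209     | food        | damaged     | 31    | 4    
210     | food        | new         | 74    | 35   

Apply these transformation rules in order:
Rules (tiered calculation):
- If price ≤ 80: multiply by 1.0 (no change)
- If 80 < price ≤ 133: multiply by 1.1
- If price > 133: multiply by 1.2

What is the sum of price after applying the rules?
886.3

Step 1: Tier 1 (price ≤ 80): 6 records, sum = 260 × 1.0 = 260.0
Step 2: Tier 2 (80 < price ≤ 133): 2 records, sum = 193 × 1.1 = 212.3
Step 3: Tier 3 (price > 133): 2 records, sum = 345 × 1.2 = 414.0
Step 4: Final sum = 260.0 + 212.3 + 414.0 = 886.3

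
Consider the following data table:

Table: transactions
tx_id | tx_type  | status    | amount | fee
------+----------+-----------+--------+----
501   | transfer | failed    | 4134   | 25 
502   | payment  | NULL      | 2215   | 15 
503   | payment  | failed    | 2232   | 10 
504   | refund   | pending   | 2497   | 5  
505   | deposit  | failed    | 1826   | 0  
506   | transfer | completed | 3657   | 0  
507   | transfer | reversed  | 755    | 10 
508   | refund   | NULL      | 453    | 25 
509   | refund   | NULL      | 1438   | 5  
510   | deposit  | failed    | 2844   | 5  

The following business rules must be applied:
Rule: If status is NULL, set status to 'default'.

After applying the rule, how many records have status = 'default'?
3

Step 1: Count records where status IS NULL
Step 2: Found 3 records with NULL status
Step 3: These records will have status set to 'default'
Step 4: Records already having status = 'default': 0
Step 5: Answer: 3 + 0 = 3 records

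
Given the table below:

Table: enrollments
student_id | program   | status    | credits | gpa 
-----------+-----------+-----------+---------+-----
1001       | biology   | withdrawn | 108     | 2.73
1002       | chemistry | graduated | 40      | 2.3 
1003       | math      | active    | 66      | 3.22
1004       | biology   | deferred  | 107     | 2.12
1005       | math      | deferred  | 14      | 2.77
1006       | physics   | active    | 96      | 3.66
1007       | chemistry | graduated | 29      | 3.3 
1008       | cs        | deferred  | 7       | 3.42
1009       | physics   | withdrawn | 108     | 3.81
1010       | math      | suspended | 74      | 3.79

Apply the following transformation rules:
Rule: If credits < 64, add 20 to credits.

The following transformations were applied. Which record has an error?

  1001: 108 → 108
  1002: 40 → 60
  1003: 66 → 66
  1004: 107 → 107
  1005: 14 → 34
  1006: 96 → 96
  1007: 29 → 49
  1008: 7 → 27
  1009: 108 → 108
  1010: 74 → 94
Record 1010 has an error. The correct transformed value should be 74, not 94.

Step 1: Check each record against the rule
Step 2: Record 1010 has credits = 74
Step 3: Since 74 >= 64, the bonus should not have been applied
Step 4: Correct value = 74, but claimed value = 94
Conclusion: Record 1010 has the error.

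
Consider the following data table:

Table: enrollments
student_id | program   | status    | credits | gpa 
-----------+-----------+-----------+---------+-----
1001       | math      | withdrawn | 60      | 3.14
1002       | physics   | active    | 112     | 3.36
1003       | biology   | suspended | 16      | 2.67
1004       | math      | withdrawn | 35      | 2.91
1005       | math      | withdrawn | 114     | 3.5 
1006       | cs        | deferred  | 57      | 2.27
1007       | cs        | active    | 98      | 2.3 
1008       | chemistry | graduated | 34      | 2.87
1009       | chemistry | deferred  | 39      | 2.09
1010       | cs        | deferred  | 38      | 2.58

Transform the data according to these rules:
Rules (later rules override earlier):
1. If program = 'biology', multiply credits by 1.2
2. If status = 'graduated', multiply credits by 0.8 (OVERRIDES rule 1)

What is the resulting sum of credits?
599.4

Step 1: Rule 2 takes priority for records with status = 'graduated'
  - 1 records: 34 × 0.8 = 27.2
Step 2: Rule 1 applies to remaining records with program = 'biology'
  - 1 records: 16 × 1.2 = 19.2
Step 3: Other records unchanged: 553
Step 4: Final sum = 27.2 + 19.2 + 553 = 599.4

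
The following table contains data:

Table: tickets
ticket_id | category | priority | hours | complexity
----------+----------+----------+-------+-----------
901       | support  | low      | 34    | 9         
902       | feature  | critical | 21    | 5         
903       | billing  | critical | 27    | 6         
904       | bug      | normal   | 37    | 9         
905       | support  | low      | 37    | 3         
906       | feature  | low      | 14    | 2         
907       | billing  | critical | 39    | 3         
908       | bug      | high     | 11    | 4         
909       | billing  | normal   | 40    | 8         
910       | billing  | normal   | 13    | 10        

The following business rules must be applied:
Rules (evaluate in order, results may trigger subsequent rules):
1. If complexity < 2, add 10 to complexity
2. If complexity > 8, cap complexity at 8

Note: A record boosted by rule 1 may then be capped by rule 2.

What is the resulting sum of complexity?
55

Step 1: Apply rule 1 to records with complexity < 2
  - 0 records get bonus of 10
  - Of these, 0 records then exceed 8 and get capped
Step 2: Apply rule 2 to records with complexity > 8
  - 3 records (original) are capped
Step 3: Calculate final sum = 55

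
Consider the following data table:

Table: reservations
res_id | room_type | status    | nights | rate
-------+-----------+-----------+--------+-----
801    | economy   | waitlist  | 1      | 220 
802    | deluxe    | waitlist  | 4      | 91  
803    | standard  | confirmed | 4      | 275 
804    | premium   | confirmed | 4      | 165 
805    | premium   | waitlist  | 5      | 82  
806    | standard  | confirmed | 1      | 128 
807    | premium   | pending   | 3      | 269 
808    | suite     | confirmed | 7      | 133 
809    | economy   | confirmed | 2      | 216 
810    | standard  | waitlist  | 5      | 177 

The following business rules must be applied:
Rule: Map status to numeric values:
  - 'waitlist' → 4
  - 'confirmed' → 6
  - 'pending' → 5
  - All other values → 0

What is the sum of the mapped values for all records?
51

Step 1: Apply mapping to each record
Step 2: Count by status:
  'waitlist': 4 records × 4 = 16
  'confirmed': 5 records × 6 = 30
  'pending': 1 records × 5 = 5
Step 3: Sum all mapped values = 51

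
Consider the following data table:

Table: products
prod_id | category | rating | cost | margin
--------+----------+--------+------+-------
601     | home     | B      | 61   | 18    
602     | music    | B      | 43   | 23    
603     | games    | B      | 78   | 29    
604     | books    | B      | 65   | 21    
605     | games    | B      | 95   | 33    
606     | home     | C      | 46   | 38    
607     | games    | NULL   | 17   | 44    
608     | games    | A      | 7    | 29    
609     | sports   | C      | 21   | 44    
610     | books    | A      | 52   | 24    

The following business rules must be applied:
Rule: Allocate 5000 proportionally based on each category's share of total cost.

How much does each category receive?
books: 1206.19, games: 2030.93, home: 1103.09, music: 443.3, sports: 216.49

Step 1: Calculate total cost = 485
Step 2: Calculate each category's proportion:
  books: 117/485 = 24.12% → 1206.19
  games: 197/485 = 40.62% → 2030.93
  home: 107/485 = 22.06% → 1103.09
  music: 43/485 = 8.87% → 443.3
  sports: 21/485 = 4.33% → 216.49
Step 3: Verify: sum of allocations ≈ 5000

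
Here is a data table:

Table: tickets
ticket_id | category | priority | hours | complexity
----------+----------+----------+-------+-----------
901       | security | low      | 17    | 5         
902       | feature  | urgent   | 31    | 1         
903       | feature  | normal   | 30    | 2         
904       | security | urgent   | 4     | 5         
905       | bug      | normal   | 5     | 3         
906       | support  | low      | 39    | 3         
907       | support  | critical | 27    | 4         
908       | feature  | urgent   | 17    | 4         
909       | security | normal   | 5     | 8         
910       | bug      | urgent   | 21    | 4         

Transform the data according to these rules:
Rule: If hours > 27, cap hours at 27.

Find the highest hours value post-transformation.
27

Step 1: Original maximum hours = 39
Step 2: Apply cap at 27
Step 3: 3 records had hours > 27 and were capped
Step 4: Maximum after transformation = 27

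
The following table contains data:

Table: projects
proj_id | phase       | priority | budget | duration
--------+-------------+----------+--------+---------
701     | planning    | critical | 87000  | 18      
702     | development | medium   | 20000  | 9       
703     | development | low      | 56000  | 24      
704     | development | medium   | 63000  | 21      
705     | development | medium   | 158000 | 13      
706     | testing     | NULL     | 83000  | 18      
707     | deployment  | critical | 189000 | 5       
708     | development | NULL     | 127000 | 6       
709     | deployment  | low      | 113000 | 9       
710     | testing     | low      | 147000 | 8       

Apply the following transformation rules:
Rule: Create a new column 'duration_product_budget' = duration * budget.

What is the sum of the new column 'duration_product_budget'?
11861000

Step 1: For each record, compute duration * budget
Example calculations:
  18 * 87000 = 1566000
  9 * 20000 = 180000
  24 * 56000 = 1344000
  ...
Step 2: Sum all derived values
Step 3: Total = 11861000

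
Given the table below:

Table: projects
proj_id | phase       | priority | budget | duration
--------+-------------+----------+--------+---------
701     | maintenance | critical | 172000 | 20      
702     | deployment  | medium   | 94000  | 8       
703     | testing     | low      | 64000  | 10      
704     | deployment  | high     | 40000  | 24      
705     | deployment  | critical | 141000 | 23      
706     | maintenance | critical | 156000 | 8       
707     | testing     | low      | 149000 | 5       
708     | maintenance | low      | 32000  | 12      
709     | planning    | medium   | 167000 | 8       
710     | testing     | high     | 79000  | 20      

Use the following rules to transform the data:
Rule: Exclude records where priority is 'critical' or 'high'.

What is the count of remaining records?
5

Step 1: Count records to exclude
  - 3 (critical) + 2 (high) = 5 records
Step 2: Total records: 10
Step 3: Remaining = 10 - 5 = 5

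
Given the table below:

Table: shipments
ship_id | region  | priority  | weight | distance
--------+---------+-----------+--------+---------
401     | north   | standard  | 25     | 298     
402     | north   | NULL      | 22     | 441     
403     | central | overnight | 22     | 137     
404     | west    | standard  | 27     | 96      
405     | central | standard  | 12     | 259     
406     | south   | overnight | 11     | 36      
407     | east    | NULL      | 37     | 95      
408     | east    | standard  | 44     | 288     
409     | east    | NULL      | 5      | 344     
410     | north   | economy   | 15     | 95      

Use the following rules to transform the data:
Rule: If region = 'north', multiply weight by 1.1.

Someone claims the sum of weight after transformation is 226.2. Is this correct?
Yes, the result is correct.

Step 1: Calculate the correct sum after transformation
Step 2: Apply multiplier 1.1 to records where region = 'north'
Step 3: Correct result = 226.2
Step 4: Claimed result = 226.2
Step 5: 226.2 = 226.2 ✓
Conclusion: The claimed result is correct.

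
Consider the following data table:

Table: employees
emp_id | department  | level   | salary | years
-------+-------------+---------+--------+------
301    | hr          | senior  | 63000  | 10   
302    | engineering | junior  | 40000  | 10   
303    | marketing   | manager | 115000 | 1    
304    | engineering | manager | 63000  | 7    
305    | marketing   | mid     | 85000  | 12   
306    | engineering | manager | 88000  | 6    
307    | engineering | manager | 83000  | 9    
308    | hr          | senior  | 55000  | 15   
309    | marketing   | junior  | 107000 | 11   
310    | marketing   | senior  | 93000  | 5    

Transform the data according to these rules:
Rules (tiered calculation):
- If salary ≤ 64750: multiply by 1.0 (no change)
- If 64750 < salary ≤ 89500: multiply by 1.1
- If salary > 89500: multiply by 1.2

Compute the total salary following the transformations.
880600.0

Step 1: Tier 1 (salary ≤ 64750): 4 records, sum = 221000 × 1.0 = 221000.0
Step 2: Tier 2 (64750 < salary ≤ 89500): 3 records, sum = 256000 × 1.1 = 281600.0
Step 3: Tier 3 (salary > 89500): 3 records, sum = 315000 × 1.2 = 378000.0
Step 4: Final sum = 221000.0 + 281600.0 + 378000.0 = 880600.0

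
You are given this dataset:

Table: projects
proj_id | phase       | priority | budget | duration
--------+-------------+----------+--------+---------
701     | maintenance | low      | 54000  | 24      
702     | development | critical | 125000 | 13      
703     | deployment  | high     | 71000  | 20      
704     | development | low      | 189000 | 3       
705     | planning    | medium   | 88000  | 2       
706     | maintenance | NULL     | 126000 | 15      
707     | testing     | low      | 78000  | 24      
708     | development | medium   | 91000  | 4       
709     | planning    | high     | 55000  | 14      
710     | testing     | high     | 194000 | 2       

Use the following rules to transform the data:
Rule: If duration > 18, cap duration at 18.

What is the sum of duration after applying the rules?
107

Step 1: 3 records have duration > 18
Step 2: These records originally summed to 68
Step 3: After capping: 3 × 18 = 54
Step 4: Unaffected records sum: 53
Step 5: Final sum = 54 + 53 = 107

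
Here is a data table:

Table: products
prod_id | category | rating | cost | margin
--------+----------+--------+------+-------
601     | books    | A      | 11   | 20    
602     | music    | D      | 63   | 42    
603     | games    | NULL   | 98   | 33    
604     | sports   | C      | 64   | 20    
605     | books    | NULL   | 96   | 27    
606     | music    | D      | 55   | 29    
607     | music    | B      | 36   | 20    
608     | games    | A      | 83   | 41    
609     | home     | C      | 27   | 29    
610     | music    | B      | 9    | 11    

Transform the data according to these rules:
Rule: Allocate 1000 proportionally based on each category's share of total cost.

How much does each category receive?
books: 197.42, games: 333.95, home: 49.82, music: 300.74, sports: 118.08

Step 1: Calculate total cost = 542
Step 2: Calculate each category's proportion:
  books: 107/542 = 19.74% → 197.42
  games: 181/542 = 33.39% → 333.95
  home: 27/542 = 4.98% → 49.82
  music: 163/542 = 30.07% → 300.74
  sports: 64/542 = 11.81% → 118.08
Step 3: Verify: sum of allocations ≈ 1000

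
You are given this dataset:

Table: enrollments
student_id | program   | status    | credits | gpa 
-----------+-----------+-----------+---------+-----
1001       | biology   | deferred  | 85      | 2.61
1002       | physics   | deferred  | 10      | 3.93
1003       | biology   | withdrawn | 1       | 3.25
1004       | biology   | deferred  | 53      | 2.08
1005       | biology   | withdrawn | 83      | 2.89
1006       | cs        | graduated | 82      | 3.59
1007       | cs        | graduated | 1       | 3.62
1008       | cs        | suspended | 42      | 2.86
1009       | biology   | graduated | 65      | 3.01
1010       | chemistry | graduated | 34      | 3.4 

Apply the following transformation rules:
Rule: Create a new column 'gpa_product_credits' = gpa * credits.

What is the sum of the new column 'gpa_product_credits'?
1343.88

Step 1: For each record, compute gpa * credits
Example calculations:
  2.61 * 85 = 221.85
  3.93 * 10 = 39.3
  3.25 * 1 = 3.25
  ...
Step 2: Sum all derived values
Step 3: Total = 1343.88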